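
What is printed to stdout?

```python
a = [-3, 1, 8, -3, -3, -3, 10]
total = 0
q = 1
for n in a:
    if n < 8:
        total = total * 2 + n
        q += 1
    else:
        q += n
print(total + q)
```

-37

n=-3: <8, total = 0*2+(-3) = -3; q=2
n=1: <8, total = (-3)*2+1 = -5; q=3
n=8: not <8; q=11
n=-3: <8, total = (-5)*2+(-3) = -13; q=12
n=-3: <8, total = (-13)*2+(-3) = -29; q=13
n=-3: <8, total = (-29)*2+(-3) = -61; q=14
n=10: not <8; q=24
total+q = (-61)+24 = -37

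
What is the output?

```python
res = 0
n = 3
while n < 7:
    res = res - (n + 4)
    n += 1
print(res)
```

-34

n=3: res = 0-7 = -7
n=4: res = (-7)-8 = -15
n=5: res = (-15)-9 = -24
n=6: res = (-24)-10 = -34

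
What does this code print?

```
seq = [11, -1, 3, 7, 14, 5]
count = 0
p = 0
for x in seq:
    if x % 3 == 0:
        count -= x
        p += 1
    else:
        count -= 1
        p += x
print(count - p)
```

-45

x=11: not %3==0, count = 0-1 = -1; p=11
x=-1: not %3==0, count = (-1)-1 = -2; p=10
x=3: %3==0, count = (-2)-3 = -5; p=11
x=7: not %3==0, count = (-5)-1 = -6; p=18
x=14: not %3==0, count = (-6)-1 = -7; p=32
x=5: not %3==0, count = (-7)-1 = -8; p=37
count-p = (-8)-37 = -45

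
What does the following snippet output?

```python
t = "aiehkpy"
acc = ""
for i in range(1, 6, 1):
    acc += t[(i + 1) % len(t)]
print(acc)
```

ehkpy

i=1: add t[2]='e' → 'e'
i=2: add t[3]='h' → 'eh'
i=3: add t[4]='k' → 'ehk'
i=4: add t[5]='p' → 'ehkp'
i=5: add t[6]='y' → 'ehkpy'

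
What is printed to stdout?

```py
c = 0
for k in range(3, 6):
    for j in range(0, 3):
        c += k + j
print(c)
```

45

k=3,j=0: c = 0+3 = 3
k=3,j=1: c = 3+4 = 7
k=3,j=2: c = 7+5 = 12
k=4,j=0: c = 12+4 = 16
k=4,j=1: c = 16+5 = 21
k=4,j=2: c = 21+6 = 27
k=5,j=0: c = 27+5 = 32
k=5,j=1: c = 32+6 = 38
k=5,j=2: c = 38+7 = 45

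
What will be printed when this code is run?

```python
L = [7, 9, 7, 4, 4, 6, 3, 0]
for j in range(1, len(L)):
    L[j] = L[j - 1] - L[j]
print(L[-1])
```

-26

j=1: L[1] = 7-9 = -2 → [7, -2, 7, 4, 4, 6, 3, 0]
j=2: L[2] = (-2)-7 = -9 → [7, -2, -9, 4, 4, 6, 3, 0]
j=3: L[3] = (-9)-4 = -13 → [7, -2, -9, -13, 4, 6, 3, 0]
j=4: L[4] = (-13)-4 = -17 → [7, -2, -9, -13, -17, 6, 3, 0]
j=5: L[5] = (-17)-6 = -23 → [7, -2, -9, -13, -17, -23, 3, 0]
j=6: L[6] = (-23)-3 = -26 → [7, -2, -9, -13, -17, -23, -26, 0]
j=7: L[7] = (-26)-0 = -26 → [7, -2, -9, -13, -17, -23, -26, -26]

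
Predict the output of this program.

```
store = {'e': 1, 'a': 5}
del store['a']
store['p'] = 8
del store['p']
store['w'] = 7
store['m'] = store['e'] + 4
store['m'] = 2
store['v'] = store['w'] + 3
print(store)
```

del 'a' → {'e': 1}
store['p'] = 8 → {'e': 1, 'p': 8}
del 'p' → {'e': 1}
store['w'] = 7 → {'e': 1, 'w': 7}
store['m'] = store['e']+4 = 5 → {'e': 1, 'w': 7, 'm': 5}
store['m'] = 2 → {'e': 1, 'w': 7, 'm': 2}
store['v'] = store['w']+3 = 10 → {'e': 1, 'w': 7, 'm': 2, 'v': 10}

{'e': 1, 'w': 7, 'm': 2, 'v': 10}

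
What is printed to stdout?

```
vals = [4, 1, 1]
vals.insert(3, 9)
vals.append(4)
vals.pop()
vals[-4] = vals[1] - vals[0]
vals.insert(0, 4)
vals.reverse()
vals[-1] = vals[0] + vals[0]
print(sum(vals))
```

26

insert 9 at 3 → [4, 1, 1, 9]
append 4 → [4, 1, 1, 9, 4]
pop() removes 4 → [4, 1, 1, 9]
vals[-4] = vals[1]-vals[0] = 1-4 = -3 → [-3, 1, 1, 9]
insert 4 at 0 → [4, -3, 1, 1, 9]
reverse → [9, 1, 1, -3, 4]
vals[-1] = vals[0]+vals[0] = 9+9 = 18 → [9, 1, 1, -3, 18]
sum = 26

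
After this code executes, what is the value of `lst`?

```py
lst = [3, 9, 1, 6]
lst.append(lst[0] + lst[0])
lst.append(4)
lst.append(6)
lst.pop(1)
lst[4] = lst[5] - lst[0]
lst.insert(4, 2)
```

[3, 1, 6, 6, 2, 3, 6]

append lst[0]+lst[0] = 3+3 = 6 → [3, 9, 1, 6, 6]
append 4 → [3, 9, 1, 6, 6, 4]
append 6 → [3, 9, 1, 6, 6, 4, 6]
pop(1) removes 9 → [3, 1, 6, 6, 4, 6]
lst[4] = lst[5]-lst[0] = 6-3 = 3 → [3, 1, 6, 6, 3, 6]
insert 2 at 4 → [3, 1, 6, 6, 2, 3, 6]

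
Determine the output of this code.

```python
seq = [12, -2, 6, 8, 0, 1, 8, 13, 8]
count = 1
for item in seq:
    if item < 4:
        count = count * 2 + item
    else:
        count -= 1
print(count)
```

-18

item=12: not <4, count = 1-1 = 0
item=-2: <4, count = 0*2+(-2) = -2
item=6: not <4, count = (-2)-1 = -3
item=8: not <4, count = (-3)-1 = -4
item=0: <4, count = (-4)*2+0 = -8
item=1: <4, count = (-8)*2+1 = -15
item=8: not <4, count = (-15)-1 = -16
item=13: not <4, count = (-16)-1 = -17
item=8: not <4, count = (-17)-1 = -18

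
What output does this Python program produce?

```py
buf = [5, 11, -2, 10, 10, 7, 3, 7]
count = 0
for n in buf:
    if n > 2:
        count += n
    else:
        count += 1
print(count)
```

n=5: >2, count = 0+5 = 5
n=11: >2, count = 5+11 = 16
n=-2: not >2, count = 16+1 = 17
n=10: >2, count = 17+10 = 27
n=10: >2, count = 27+10 = 37
n=7: >2, count = 37+7 = 44
n=3: >2, count = 44+3 = 47
n=7: >2, count = 47+7 = 54

54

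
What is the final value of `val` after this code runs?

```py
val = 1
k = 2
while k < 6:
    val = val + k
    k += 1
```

k=2: val = 1+2 = 3
k=3: val = 3+3 = 6
k=4: val = 6+4 = 10
k=5: val = 10+5 = 15

15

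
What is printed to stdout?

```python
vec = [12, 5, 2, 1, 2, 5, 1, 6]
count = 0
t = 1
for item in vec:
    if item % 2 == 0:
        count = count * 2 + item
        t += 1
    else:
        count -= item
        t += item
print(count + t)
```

item=12: even, count = 0*2+12 = 12; t=2
item=5: not even, count = 12-5 = 7; t=7
item=2: even, count = 7*2+2 = 16; t=8
item=1: not even, count = 16-1 = 15; t=9
item=2: even, count = 15*2+2 = 32; t=10
item=5: not even, count = 32-5 = 27; t=15
item=1: not even, count = 27-1 = 26; t=16
item=6: even, count = 26*2+6 = 58; t=17
count+t = 58+17 = 75

75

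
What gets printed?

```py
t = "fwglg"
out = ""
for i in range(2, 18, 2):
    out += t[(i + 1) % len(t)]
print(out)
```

lfggwlfg

i=2: add t[3]='l' → 'l'
i=4: add t[0]='f' → 'lf'
i=6: add t[2]='g' → 'lfg'
i=8: add t[4]='g' → 'lfgg'
i=10: add t[1]='w' → 'lfggw'
i=12: add t[3]='l' → 'lfggwl'
i=14: add t[0]='f' → 'lfggwlf'
i=16: add t[2]='g' → 'lfggwlfg'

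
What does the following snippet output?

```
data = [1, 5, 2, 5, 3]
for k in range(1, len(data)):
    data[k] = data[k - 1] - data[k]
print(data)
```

k=1: data[1] = 1-5 = -4 → [1, -4, 2, 5, 3]
k=2: data[2] = (-4)-2 = -6 → [1, -4, -6, 5, 3]
k=3: data[3] = (-6)-5 = -11 → [1, -4, -6, -11, 3]
k=4: data[4] = (-11)-3 = -14 → [1, -4, -6, -11, -14]

[1, -4, -6, -11, -14]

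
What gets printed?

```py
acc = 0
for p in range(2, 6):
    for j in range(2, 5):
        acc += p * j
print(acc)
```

p=2,j=2: acc = 0+4 = 4
p=2,j=3: acc = 4+6 = 10
p=2,j=4: acc = 10+8 = 18
p=3,j=2: acc = 18+6 = 24
p=3,j=3: acc = 24+9 = 33
p=3,j=4: acc = 33+12 = 45
p=4,j=2: acc = 45+8 = 53
p=4,j=3: acc = 53+12 = 65
p=4,j=4: acc = 65+16 = 81
p=5,j=2: acc = 81+10 = 91
p=5,j=3: acc = 91+15 = 106
p=5,j=4: acc = 106+20 = 126

126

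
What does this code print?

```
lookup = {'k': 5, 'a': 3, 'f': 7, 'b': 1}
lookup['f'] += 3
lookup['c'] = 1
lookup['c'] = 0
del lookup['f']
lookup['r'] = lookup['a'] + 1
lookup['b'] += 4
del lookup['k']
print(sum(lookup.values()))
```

12

lookup['f'] = 7+3 = 10 → {'k': 5, 'a': 3, 'f': 10, 'b': 1}
lookup['c'] = 1 → {'k': 5, 'a': 3, 'f': 10, 'b': 1, 'c': 1}
lookup['c'] = 0 → {'k': 5, 'a': 3, 'f': 10, 'b': 1, 'c': 0}
del 'f' → {'k': 5, 'a': 3, 'b': 1, 'c': 0}
lookup['r'] = lookup['a']+1 = 4 → {'k': 5, 'a': 3, 'b': 1, 'c': 0, 'r': 4}
lookup['b'] = 1+4 = 5 → {'k': 5, 'a': 3, 'b': 5, 'c': 0, 'r': 4}
del 'k' → {'a': 3, 'b': 5, 'c': 0, 'r': 4}
sum of values = 12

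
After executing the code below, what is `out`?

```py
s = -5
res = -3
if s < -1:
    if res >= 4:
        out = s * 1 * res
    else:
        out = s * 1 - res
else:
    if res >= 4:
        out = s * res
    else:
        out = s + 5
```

s=-5, res=-3
s < -1 is True; res >= 4 is False
→ out = s * 1 - res = -2

-2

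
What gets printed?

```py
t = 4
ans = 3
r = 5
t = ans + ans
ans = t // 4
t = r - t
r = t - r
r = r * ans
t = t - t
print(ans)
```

1

t = 3+3 = 6
ans = 6//4 = 1
t = 5-6 = -1
r = (-1)-5 = -6
r = (-6)*1 = -6
t = (-1)-(-1) = 0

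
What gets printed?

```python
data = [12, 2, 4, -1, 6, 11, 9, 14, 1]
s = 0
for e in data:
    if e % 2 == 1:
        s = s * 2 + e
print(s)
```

55

e=12: not odd
e=2: not odd
e=4: not odd
e=-1: odd, s = 0*2+(-1) = -1
e=6: not odd
e=11: odd, s = (-1)*2+11 = 9
e=9: odd, s = 9*2+9 = 27
e=14: not odd
e=1: odd, s = 27*2+1 = 55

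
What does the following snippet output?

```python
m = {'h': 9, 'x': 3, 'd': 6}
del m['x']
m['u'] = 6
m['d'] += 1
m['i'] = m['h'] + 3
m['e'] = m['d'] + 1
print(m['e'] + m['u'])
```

del 'x' → {'h': 9, 'd': 6}
m['u'] = 6 → {'h': 9, 'd': 6, 'u': 6}
m['d'] = 6+1 = 7 → {'h': 9, 'd': 7, 'u': 6}
m['i'] = m['h']+3 = 12 → {'h': 9, 'd': 7, 'u': 6, 'i': 12}
m['e'] = m['d']+1 = 8 → {'h': 9, 'd': 7, 'u': 6, 'i': 12, 'e': 8}
m['e']+m['u'] = 8+6 = 14

14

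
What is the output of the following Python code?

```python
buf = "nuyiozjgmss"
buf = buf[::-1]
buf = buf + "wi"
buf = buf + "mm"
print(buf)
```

ssmgjzoiyunwimm

reverse → 'ssmgjzoiyun'
+ 'wi' → 'ssmgjzoiyunwi'
+ 'mm' → 'ssmgjzoiyunwimm'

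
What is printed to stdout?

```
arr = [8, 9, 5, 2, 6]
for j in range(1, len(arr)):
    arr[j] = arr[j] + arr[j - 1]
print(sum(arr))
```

101

j=1: arr[1] = 9+8 = 17 → [8, 17, 5, 2, 6]
j=2: arr[2] = 5+17 = 22 → [8, 17, 22, 2, 6]
j=3: arr[3] = 2+22 = 24 → [8, 17, 22, 24, 6]
j=4: arr[4] = 6+24 = 30 → [8, 17, 22, 24, 30]
sum = 101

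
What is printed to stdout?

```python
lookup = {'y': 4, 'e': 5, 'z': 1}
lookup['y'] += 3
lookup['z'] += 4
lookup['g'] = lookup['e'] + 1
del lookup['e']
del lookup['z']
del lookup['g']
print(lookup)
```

lookup['y'] = 4+3 = 7 → {'y': 7, 'e': 5, 'z': 1}
lookup['z'] = 1+4 = 5 → {'y': 7, 'e': 5, 'z': 5}
lookup['g'] = lookup['e']+1 = 6 → {'y': 7, 'e': 5, 'z': 5, 'g': 6}
del 'e' → {'y': 7, 'z': 5, 'g': 6}
del 'z' → {'y': 7, 'g': 6}
del 'g' → {'y': 7}

{'y': 7}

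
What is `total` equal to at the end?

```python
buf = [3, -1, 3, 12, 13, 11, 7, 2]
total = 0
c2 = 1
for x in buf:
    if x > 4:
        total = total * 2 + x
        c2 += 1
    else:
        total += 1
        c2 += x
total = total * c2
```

2712

x=3: not >4, total = 0+1 = 1; c2=4
x=-1: not >4, total = 1+1 = 2; c2=3
x=3: not >4, total = 2+1 = 3; c2=6
x=12: >4, total = 3*2+12 = 18; c2=7
x=13: >4, total = 18*2+13 = 49; c2=8
x=11: >4, total = 49*2+11 = 109; c2=9
x=7: >4, total = 109*2+7 = 225; c2=10
x=2: not >4, total = 225+1 = 226; c2=12
total*c2 = 226*12 = 2712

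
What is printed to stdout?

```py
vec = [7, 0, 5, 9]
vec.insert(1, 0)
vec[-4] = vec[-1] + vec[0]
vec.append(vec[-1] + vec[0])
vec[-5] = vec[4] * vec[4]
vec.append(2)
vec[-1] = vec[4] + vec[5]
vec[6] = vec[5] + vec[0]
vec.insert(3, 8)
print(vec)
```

[7, 81, 0, 8, 5, 9, 16, 23]

insert 0 at 1 → [7, 0, 0, 5, 9]
vec[-4] = vec[-1]+vec[0] = 9+7 = 16 → [7, 16, 0, 5, 9]
append vec[-1]+vec[0] = 9+7 = 16 → [7, 16, 0, 5, 9, 16]
vec[-5] = vec[4]*vec[4] = 9*9 = 81 → [7, 81, 0, 5, 9, 16]
append 2 → [7, 81, 0, 5, 9, 16, 2]
vec[-1] = vec[4]+vec[5] = 9+16 = 25 → [7, 81, 0, 5, 9, 16, 25]
vec[6] = vec[5]+vec[0] = 16+7 = 23 → [7, 81, 0, 5, 9, 16, 23]
insert 8 at 3 → [7, 81, 0, 8, 5, 9, 16, 23]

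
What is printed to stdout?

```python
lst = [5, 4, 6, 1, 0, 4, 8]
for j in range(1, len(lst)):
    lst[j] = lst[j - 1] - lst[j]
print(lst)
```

[5, 1, -5, -6, -6, -10, -18]

j=1: lst[1] = 5-4 = 1 → [5, 1, 6, 1, 0, 4, 8]
j=2: lst[2] = 1-6 = -5 → [5, 1, -5, 1, 0, 4, 8]
j=3: lst[3] = (-5)-1 = -6 → [5, 1, -5, -6, 0, 4, 8]
j=4: lst[4] = (-6)-0 = -6 → [5, 1, -5, -6, -6, 4, 8]
j=5: lst[5] = (-6)-4 = -10 → [5, 1, -5, -6, -6, -10, 8]
j=6: lst[6] = (-10)-8 = -18 → [5, 1, -5, -6, -6, -10, -18]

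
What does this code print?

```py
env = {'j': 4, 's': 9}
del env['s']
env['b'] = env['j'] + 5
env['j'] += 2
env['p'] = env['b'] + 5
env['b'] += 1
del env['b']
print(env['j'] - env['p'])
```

-8

del 's' → {'j': 4}
env['b'] = env['j']+5 = 9 → {'j': 4, 'b': 9}
env['j'] = 4+2 = 6 → {'j': 6, 'b': 9}
env['p'] = env['b']+5 = 14 → {'j': 6, 'b': 9, 'p': 14}
env['b'] = 9+1 = 10 → {'j': 6, 'b': 10, 'p': 14}
del 'b' → {'j': 6, 'p': 14}
env['j']-env['p'] = 6-14 = -8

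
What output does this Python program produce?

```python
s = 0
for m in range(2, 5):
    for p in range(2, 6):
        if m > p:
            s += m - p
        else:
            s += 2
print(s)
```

m=2,p=2: not 2>2, s = 0+2 = 2
m=2,p=3: not 2>3, s = 2+2 = 4
m=2,p=4: not 2>4, s = 4+2 = 6
m=2,p=5: not 2>5, s = 6+2 = 8
m=3,p=2: 3>2, s = 8+1 = 9
m=3,p=3: not 3>3, s = 9+2 = 11
m=3,p=4: not 3>4, s = 11+2 = 13
m=3,p=5: not 3>5, s = 13+2 = 15
m=4,p=2: 4>2, s = 15+2 = 17
m=4,p=3: 4>3, s = 17+1 = 18
m=4,p=4: not 4>4, s = 18+2 = 20
m=4,p=5: not 4>5, s = 20+2 = 22

22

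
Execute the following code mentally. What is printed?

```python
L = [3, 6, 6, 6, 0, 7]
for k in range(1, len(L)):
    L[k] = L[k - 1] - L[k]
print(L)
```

k=1: L[1] = 3-6 = -3 → [3, -3, 6, 6, 0, 7]
k=2: L[2] = (-3)-6 = -9 → [3, -3, -9, 6, 0, 7]
k=3: L[3] = (-9)-6 = -15 → [3, -3, -9, -15, 0, 7]
k=4: L[4] = (-15)-0 = -15 → [3, -3, -9, -15, -15, 7]
k=5: L[5] = (-15)-7 = -22 → [3, -3, -9, -15, -15, -22]

[3, -3, -9, -15, -15, -22]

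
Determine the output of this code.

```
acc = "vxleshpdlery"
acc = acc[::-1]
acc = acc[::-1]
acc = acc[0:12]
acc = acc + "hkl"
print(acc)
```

vxleshpdleryhkl

reverse → 'yreldphselxv'
reverse → 'vxleshpdlery'
slice [0:12] → 'vxleshpdlery'
+ 'hkl' → 'vxleshpdleryhkl'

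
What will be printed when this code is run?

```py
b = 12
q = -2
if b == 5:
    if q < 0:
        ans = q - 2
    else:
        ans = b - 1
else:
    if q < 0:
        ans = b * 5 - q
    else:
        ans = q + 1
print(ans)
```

b=12, q=-2
b == 5 is False; q < 0 is True
→ ans = b * 5 - q = 62

62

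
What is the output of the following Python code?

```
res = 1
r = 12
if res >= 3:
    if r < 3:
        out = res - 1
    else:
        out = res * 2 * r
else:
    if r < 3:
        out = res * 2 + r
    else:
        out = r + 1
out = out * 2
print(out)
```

26

res=1, r=12
res >= 3 is False; r < 3 is False
→ out = r + 1 = 13
out = 13*2 = 26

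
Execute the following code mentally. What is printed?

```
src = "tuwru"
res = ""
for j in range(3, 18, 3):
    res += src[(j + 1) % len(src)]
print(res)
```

uwtru

j=3: add src[4]='u' → 'u'
j=6: add src[2]='w' → 'uw'
j=9: add src[0]='t' → 'uwt'
j=12: add src[3]='r' → 'uwtr'
j=15: add src[1]='u' → 'uwtru'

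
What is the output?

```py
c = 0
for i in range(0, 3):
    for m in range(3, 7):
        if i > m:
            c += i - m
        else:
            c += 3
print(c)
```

i=0,m=3: not 0>3, c = 0+3 = 3
i=0,m=4: not 0>4, c = 3+3 = 6
i=0,m=5: not 0>5, c = 6+3 = 9
i=0,m=6: not 0>6, c = 9+3 = 12
i=1,m=3: not 1>3, c = 12+3 = 15
i=1,m=4: not 1>4, c = 15+3 = 18
i=1,m=5: not 1>5, c = 18+3 = 21
i=1,m=6: not 1>6, c = 21+3 = 24
i=2,m=3: not 2>3, c = 24+3 = 27
i=2,m=4: not 2>4, c = 27+3 = 30
i=2,m=5: not 2>5, c = 30+3 = 33
i=2,m=6: not 2>6, c = 33+3 = 36

36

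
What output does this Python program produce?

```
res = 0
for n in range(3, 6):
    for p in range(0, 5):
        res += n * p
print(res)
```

n=3,p=0: res = 0+0 = 0
n=3,p=1: res = 0+3 = 3
n=3,p=2: res = 3+6 = 9
n=3,p=3: res = 9+9 = 18
n=3,p=4: res = 18+12 = 30
n=4,p=0: res = 30+0 = 30
n=4,p=1: res = 30+4 = 34
n=4,p=2: res = 34+8 = 42
n=4,p=3: res = 42+12 = 54
n=4,p=4: res = 54+16 = 70
n=5,p=0: res = 70+0 = 70
n=5,p=1: res = 70+5 = 75
n=5,p=2: res = 75+10 = 85
n=5,p=3: res = 85+15 = 100
n=5,p=4: res = 100+20 = 120

120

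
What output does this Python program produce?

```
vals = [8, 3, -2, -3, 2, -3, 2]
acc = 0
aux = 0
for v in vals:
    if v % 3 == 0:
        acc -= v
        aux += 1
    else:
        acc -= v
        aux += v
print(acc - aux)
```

v=8: not %3==0, acc = 0-8 = -8; aux=8
v=3: %3==0, acc = (-8)-3 = -11; aux=9
v=-2: not %3==0, acc = (-11)-(-2) = -9; aux=7
v=-3: %3==0, acc = (-9)-(-3) = -6; aux=8
v=2: not %3==0, acc = (-6)-2 = -8; aux=10
v=-3: %3==0, acc = (-8)-(-3) = -5; aux=11
v=2: not %3==0, acc = (-5)-2 = -7; aux=13
acc-aux = (-7)-13 = -20

-20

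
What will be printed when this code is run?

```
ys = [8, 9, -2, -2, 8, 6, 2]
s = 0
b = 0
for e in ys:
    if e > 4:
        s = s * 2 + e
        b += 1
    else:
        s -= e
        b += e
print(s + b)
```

138

e=8: >4, s = 0*2+8 = 8; b=1
e=9: >4, s = 8*2+9 = 25; b=2
e=-2: not >4, s = 25-(-2) = 27; b=0
e=-2: not >4, s = 27-(-2) = 29; b=-2
e=8: >4, s = 29*2+8 = 66; b=-1
e=6: >4, s = 66*2+6 = 138; b=0
e=2: not >4, s = 138-2 = 136; b=2
s+b = 136+2 = 138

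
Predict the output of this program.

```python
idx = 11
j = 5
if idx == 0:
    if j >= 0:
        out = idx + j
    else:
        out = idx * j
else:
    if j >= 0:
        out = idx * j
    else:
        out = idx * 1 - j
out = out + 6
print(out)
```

61

idx=11, j=5
idx == 0 is False; j >= 0 is True
→ out = idx * j = 55
out = 55+6 = 61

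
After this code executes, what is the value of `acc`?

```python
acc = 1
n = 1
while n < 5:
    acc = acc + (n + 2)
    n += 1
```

19

n=1: acc = 1+3 = 4
n=2: acc = 4+4 = 8
n=3: acc = 8+5 = 13
n=4: acc = 13+6 = 19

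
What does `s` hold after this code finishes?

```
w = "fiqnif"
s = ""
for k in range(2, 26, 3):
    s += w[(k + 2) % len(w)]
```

k=2: add w[4]='i' → 'i'
k=5: add w[1]='i' → 'ii'
k=8: add w[4]='i' → 'iii'
k=11: add w[1]='i' → 'iiii'
k=14: add w[4]='i' → 'iiiii'
k=17: add w[1]='i' → 'iiiiii'
k=20: add w[4]='i' → 'iiiiiii'
k=23: add w[1]='i' → 'iiiiiiii'

'iiiiiiii'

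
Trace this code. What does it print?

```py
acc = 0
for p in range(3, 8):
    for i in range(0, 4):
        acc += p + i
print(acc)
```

p=3,i=0: acc = 0+3 = 3
p=3,i=1: acc = 3+4 = 7
p=3,i=2: acc = 7+5 = 12
p=3,i=3: acc = 12+6 = 18
p=4,i=0: acc = 18+4 = 22
p=4,i=1: acc = 22+5 = 27
p=4,i=2: acc = 27+6 = 33
p=4,i=3: acc = 33+7 = 40
p=5,i=0: acc = 40+5 = 45
p=5,i=1: acc = 45+6 = 51
p=5,i=2: acc = 51+7 = 58
p=5,i=3: acc = 58+8 = 66
p=6,i=0: acc = 66+6 = 72
p=6,i=1: acc = 72+7 = 79
p=6,i=2: acc = 79+8 = 87
p=6,i=3: acc = 87+9 = 96
p=7,i=0: acc = 96+7 = 103
p=7,i=1: acc = 103+8 = 111
p=7,i=2: acc = 111+9 = 120
p=7,i=3: acc = 120+10 = 130

130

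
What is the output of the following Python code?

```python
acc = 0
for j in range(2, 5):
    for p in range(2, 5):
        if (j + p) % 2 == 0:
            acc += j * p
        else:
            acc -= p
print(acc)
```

33

j=2,p=2: even sum, acc = 0+4 = 4
j=2,p=3: odd sum, acc = 4-3 = 1
j=2,p=4: even sum, acc = 1+8 = 9
j=3,p=2: odd sum, acc = 9-2 = 7
j=3,p=3: even sum, acc = 7+9 = 16
j=3,p=4: odd sum, acc = 16-4 = 12
j=4,p=2: even sum, acc = 12+8 = 20
j=4,p=3: odd sum, acc = 20-3 = 17
j=4,p=4: even sum, acc = 17+16 = 33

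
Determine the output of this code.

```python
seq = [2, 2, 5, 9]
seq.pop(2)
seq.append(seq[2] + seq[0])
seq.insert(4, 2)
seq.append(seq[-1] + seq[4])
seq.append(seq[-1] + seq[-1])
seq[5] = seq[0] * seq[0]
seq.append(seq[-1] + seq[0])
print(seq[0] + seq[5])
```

6

pop(2) removes 5 → [2, 2, 9]
append seq[2]+seq[0] = 9+2 = 11 → [2, 2, 9, 11]
insert 2 at 4 → [2, 2, 9, 11, 2]
append seq[-1]+seq[4] = 2+2 = 4 → [2, 2, 9, 11, 2, 4]
append seq[-1]+seq[-1] = 4+4 = 8 → [2, 2, 9, 11, 2, 4, 8]
seq[5] = seq[0]*seq[0] = 2*2 = 4 → [2, 2, 9, 11, 2, 4, 8]
append seq[-1]+seq[0] = 8+2 = 10 → [2, 2, 9, 11, 2, 4, 8, 10]
seq[0]+seq[5] = 2+4 = 6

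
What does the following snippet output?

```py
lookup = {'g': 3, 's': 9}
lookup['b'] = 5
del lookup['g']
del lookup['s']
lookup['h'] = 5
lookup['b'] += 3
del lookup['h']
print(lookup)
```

{'b': 8}

lookup['b'] = 5 → {'g': 3, 's': 9, 'b': 5}
del 'g' → {'s': 9, 'b': 5}
del 's' → {'b': 5}
lookup['h'] = 5 → {'b': 5, 'h': 5}
lookup['b'] = 5+3 = 8 → {'b': 8, 'h': 5}
del 'h' → {'b': 8}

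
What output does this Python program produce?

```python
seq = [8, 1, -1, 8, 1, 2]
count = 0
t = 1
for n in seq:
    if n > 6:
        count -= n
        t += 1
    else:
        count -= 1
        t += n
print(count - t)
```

-26

n=8: >6, count = 0-8 = -8; t=2
n=1: not >6, count = (-8)-1 = -9; t=3
n=-1: not >6, count = (-9)-1 = -10; t=2
n=8: >6, count = (-10)-8 = -18; t=3
n=1: not >6, count = (-18)-1 = -19; t=4
n=2: not >6, count = (-19)-1 = -20; t=6
count-t = (-20)-6 = -26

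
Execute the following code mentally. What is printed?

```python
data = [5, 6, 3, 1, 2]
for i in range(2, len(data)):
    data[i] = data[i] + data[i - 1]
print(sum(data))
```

i=2: data[2] = 3+6 = 9 → [5, 6, 9, 1, 2]
i=3: data[3] = 1+9 = 10 → [5, 6, 9, 10, 2]
i=4: data[4] = 2+10 = 12 → [5, 6, 9, 10, 12]
sum = 42

42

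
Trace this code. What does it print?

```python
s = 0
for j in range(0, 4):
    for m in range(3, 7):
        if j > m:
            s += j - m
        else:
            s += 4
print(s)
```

64

j=0,m=3: not 0>3, s = 0+4 = 4
j=0,m=4: not 0>4, s = 4+4 = 8
j=0,m=5: not 0>5, s = 8+4 = 12
j=0,m=6: not 0>6, s = 12+4 = 16
j=1,m=3: not 1>3, s = 16+4 = 20
j=1,m=4: not 1>4, s = 20+4 = 24
j=1,m=5: not 1>5, s = 24+4 = 28
j=1,m=6: not 1>6, s = 28+4 = 32
j=2,m=3: not 2>3, s = 32+4 = 36
j=2,m=4: not 2>4, s = 36+4 = 40
j=2,m=5: not 2>5, s = 40+4 = 44
j=2,m=6: not 2>6, s = 44+4 = 48
j=3,m=3: not 3>3, s = 48+4 = 52
j=3,m=4: not 3>4, s = 52+4 = 56
j=3,m=5: not 3>5, s = 56+4 = 60
j=3,m=6: not 3>6, s = 60+4 = 64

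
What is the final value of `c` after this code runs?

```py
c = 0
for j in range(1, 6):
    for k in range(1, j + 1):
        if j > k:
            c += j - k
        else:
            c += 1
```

25

j=1,k=1: not 1>1, c = 0+1 = 1
j=2,k=1: 2>1, c = 1+1 = 2
j=2,k=2: not 2>2, c = 2+1 = 3
j=3,k=1: 3>1, c = 3+2 = 5
j=3,k=2: 3>2, c = 5+1 = 6
j=3,k=3: not 3>3, c = 6+1 = 7
j=4,k=1: 4>1, c = 7+3 = 10
j=4,k=2: 4>2, c = 10+2 = 12
j=4,k=3: 4>3, c = 12+1 = 13
j=4,k=4: not 4>4, c = 13+1 = 14
j=5,k=1: 5>1, c = 14+4 = 18
j=5,k=2: 5>2, c = 18+3 = 21
j=5,k=3: 5>3, c = 21+2 = 23
j=5,k=4: 5>4, c = 23+1 = 24
j=5,k=5: not 5>5, c = 24+1 = 25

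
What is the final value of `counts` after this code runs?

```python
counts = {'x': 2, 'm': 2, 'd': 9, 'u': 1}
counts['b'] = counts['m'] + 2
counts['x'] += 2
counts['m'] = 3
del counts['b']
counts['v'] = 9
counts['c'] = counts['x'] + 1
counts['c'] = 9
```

counts['b'] = counts['m']+2 = 4 → {'x': 2, 'm': 2, 'd': 9, 'u': 1, 'b': 4}
counts['x'] = 2+2 = 4 → {'x': 4, 'm': 2, 'd': 9, 'u': 1, 'b': 4}
counts['m'] = 3 → {'x': 4, 'm': 3, 'd': 9, 'u': 1, 'b': 4}
del 'b' → {'x': 4, 'm': 3, 'd': 9, 'u': 1}
counts['v'] = 9 → {'x': 4, 'm': 3, 'd': 9, 'u': 1, 'v': 9}
counts['c'] = counts['x']+1 = 5 → {'x': 4, 'm': 3, 'd': 9, 'u': 1, 'v': 9, 'c': 5}
counts['c'] = 9 → {'x': 4, 'm': 3, 'd': 9, 'u': 1, 'v': 9, 'c': 9}

{'x': 4, 'm': 3, 'd': 9, 'u': 1, 'v': 9, 'c': 9}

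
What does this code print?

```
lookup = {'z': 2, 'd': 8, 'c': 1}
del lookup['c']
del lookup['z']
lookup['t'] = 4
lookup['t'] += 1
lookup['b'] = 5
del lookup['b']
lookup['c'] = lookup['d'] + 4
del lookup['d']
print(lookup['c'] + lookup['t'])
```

17

del 'c' → {'z': 2, 'd': 8}
del 'z' → {'d': 8}
lookup['t'] = 4 → {'d': 8, 't': 4}
lookup['t'] = 4+1 = 5 → {'d': 8, 't': 5}
lookup['b'] = 5 → {'d': 8, 't': 5, 'b': 5}
del 'b' → {'d': 8, 't': 5}
lookup['c'] = lookup['d']+4 = 12 → {'d': 8, 't': 5, 'c': 12}
del 'd' → {'t': 5, 'c': 12}
lookup['c']+lookup['t'] = 12+5 = 17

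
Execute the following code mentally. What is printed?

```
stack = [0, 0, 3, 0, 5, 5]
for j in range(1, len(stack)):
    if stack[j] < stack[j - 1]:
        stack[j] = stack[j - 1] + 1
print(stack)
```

j=1: 0>=0, unchanged → [0, 0, 3, 0, 5, 5]
j=2: 3>=0, unchanged → [0, 0, 3, 0, 5, 5]
j=3: 0<3, stack[3] = 3+1 = 4 → [0, 0, 3, 4, 5, 5]
j=4: 5>=4, unchanged → [0, 0, 3, 4, 5, 5]
j=5: 5>=5, unchanged → [0, 0, 3, 4, 5, 5]

[0, 0, 3, 4, 5, 5]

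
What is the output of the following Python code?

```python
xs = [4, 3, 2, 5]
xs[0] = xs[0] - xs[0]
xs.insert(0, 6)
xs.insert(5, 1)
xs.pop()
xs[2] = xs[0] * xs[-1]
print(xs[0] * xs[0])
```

36

xs[0] = xs[0]-xs[0] = 4-4 = 0 → [0, 3, 2, 5]
insert 6 at 0 → [6, 0, 3, 2, 5]
insert 1 at 5 → [6, 0, 3, 2, 5, 1]
pop() removes 1 → [6, 0, 3, 2, 5]
xs[2] = xs[0]*xs[-1] = 6*5 = 30 → [6, 0, 30, 2, 5]
xs[0]*xs[0] = 6*6 = 36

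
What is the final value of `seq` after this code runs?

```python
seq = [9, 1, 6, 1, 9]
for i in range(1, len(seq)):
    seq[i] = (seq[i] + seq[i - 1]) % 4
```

i=1: seq[1] = (1+9)%4 = 2 → [9, 2, 6, 1, 9]
i=2: seq[2] = (6+2)%4 = 0 → [9, 2, 0, 1, 9]
i=3: seq[3] = (1+0)%4 = 1 → [9, 2, 0, 1, 9]
i=4: seq[4] = (9+1)%4 = 2 → [9, 2, 0, 1, 2]

[9, 2, 0, 1, 2]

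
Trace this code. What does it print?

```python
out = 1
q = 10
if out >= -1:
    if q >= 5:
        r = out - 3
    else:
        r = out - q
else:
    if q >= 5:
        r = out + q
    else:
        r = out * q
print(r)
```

out=1, q=10
out >= -1 is True; q >= 5 is True
→ r = out - 3 = -2

-2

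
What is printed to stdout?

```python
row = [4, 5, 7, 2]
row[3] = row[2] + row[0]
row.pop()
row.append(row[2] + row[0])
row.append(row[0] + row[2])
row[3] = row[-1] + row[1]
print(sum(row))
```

43

row[3] = row[2]+row[0] = 7+4 = 11 → [4, 5, 7, 11]
pop() removes 11 → [4, 5, 7]
append row[2]+row[0] = 7+4 = 11 → [4, 5, 7, 11]
append row[0]+row[2] = 4+7 = 11 → [4, 5, 7, 11, 11]
row[3] = row[-1]+row[1] = 11+5 = 16 → [4, 5, 7, 16, 11]
sum = 43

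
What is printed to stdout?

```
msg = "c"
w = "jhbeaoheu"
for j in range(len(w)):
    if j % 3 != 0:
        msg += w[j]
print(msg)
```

chbaoeu

j=0: skip
j=1: add 'h' → 'ch'
j=2: add 'b' → 'chb'
j=3: skip
j=4: add 'a' → 'chba'
j=5: add 'o' → 'chbao'
j=6: skip
j=7: add 'e' → 'chbaoe'
j=8: add 'u' → 'chbaoeu'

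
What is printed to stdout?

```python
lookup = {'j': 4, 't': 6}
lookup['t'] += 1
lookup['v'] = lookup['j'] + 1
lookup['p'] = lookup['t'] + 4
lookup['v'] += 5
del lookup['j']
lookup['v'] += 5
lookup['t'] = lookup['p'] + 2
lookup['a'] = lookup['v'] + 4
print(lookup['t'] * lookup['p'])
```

143

lookup['t'] = 6+1 = 7 → {'j': 4, 't': 7}
lookup['v'] = lookup['j']+1 = 5 → {'j': 4, 't': 7, 'v': 5}
lookup['p'] = lookup['t']+4 = 11 → {'j': 4, 't': 7, 'v': 5, 'p': 11}
lookup['v'] = 5+5 = 10 → {'j': 4, 't': 7, 'v': 10, 'p': 11}
del 'j' → {'t': 7, 'v': 10, 'p': 11}
lookup['v'] = 10+5 = 15 → {'t': 7, 'v': 15, 'p': 11}
lookup['t'] = lookup['p']+2 = 13 → {'t': 13, 'v': 15, 'p': 11}
lookup['a'] = lookup['v']+4 = 19 → {'t': 13, 'v': 15, 'p': 11, 'a': 19}
lookup['t']*lookup['p'] = 13*11 = 143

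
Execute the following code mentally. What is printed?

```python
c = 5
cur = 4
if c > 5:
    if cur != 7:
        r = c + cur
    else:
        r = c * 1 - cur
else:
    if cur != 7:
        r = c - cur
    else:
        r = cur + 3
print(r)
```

c=5, cur=4
c > 5 is False; cur != 7 is True
→ r = c - cur = 1

1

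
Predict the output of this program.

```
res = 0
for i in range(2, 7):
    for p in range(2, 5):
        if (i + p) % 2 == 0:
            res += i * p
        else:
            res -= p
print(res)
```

75

i=2,p=2: even sum, res = 0+4 = 4
i=2,p=3: odd sum, res = 4-3 = 1
i=2,p=4: even sum, res = 1+8 = 9
i=3,p=2: odd sum, res = 9-2 = 7
i=3,p=3: even sum, res = 7+9 = 16
i=3,p=4: odd sum, res = 16-4 = 12
i=4,p=2: even sum, res = 12+8 = 20
i=4,p=3: odd sum, res = 20-3 = 17
i=4,p=4: even sum, res = 17+16 = 33
i=5,p=2: odd sum, res = 33-2 = 31
i=5,p=3: even sum, res = 31+15 = 46
i=5,p=4: odd sum, res = 46-4 = 42
i=6,p=2: even sum, res = 42+12 = 54
i=6,p=3: odd sum, res = 54-3 = 51
i=6,p=4: even sum, res = 51+24 = 75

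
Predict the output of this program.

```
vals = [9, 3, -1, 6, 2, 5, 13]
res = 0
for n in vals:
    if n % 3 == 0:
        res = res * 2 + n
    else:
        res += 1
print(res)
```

53

n=9: %3==0, res = 0*2+9 = 9
n=3: %3==0, res = 9*2+3 = 21
n=-1: not %3==0, res = 21+1 = 22
n=6: %3==0, res = 22*2+6 = 50
n=2: not %3==0, res = 50+1 = 51
n=5: not %3==0, res = 51+1 = 52
n=13: not %3==0, res = 52+1 = 53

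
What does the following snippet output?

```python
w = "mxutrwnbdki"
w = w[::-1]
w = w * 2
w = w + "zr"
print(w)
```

reverse → 'ikdbnwrtuxm'
repeat ×2 → 'ikdbnwrtuxmikdbnwrtuxm'
+ 'zr' → 'ikdbnwrtuxmikdbnwrtuxmzr'

ikdbnwrtuxmikdbnwrtuxmzr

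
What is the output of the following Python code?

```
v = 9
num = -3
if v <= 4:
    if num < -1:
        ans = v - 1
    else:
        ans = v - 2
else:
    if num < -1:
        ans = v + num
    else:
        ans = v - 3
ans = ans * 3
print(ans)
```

v=9, num=-3
v <= 4 is False; num < -1 is True
→ ans = v + num = 6
ans = 6*3 = 18

18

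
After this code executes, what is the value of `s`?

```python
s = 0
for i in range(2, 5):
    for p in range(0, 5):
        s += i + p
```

75

i=2,p=0: s = 0+2 = 2
i=2,p=1: s = 2+3 = 5
i=2,p=2: s = 5+4 = 9
i=2,p=3: s = 9+5 = 14
i=2,p=4: s = 14+6 = 20
i=3,p=0: s = 20+3 = 23
i=3,p=1: s = 23+4 = 27
i=3,p=2: s = 27+5 = 32
i=3,p=3: s = 32+6 = 38
i=3,p=4: s = 38+7 = 45
i=4,p=0: s = 45+4 = 49
i=4,p=1: s = 49+5 = 54
i=4,p=2: s = 54+6 = 60
i=4,p=3: s = 60+7 = 67
i=4,p=4: s = 67+8 = 75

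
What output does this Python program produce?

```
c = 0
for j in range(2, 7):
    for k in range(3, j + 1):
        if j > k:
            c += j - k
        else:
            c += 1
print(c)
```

j=3,k=3: not 3>3, c = 0+1 = 1
j=4,k=3: 4>3, c = 1+1 = 2
j=4,k=4: not 4>4, c = 2+1 = 3
j=5,k=3: 5>3, c = 3+2 = 5
j=5,k=4: 5>4, c = 5+1 = 6
j=5,k=5: not 5>5, c = 6+1 = 7
j=6,k=3: 6>3, c = 7+3 = 10
j=6,k=4: 6>4, c = 10+2 = 12
j=6,k=5: 6>5, c = 12+1 = 13
j=6,k=6: not 6>6, c = 13+1 = 14

14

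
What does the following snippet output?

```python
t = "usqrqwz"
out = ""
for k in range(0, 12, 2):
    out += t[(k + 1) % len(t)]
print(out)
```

srwuqq

k=0: add t[1]='s' → 's'
k=2: add t[3]='r' → 'sr'
k=4: add t[5]='w' → 'srw'
k=6: add t[0]='u' → 'srwu'
k=8: add t[2]='q' → 'srwuq'
k=10: add t[4]='q' → 'srwuqq'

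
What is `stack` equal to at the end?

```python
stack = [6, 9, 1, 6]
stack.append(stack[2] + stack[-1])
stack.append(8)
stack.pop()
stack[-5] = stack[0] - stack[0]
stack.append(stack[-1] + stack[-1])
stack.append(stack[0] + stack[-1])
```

[0, 9, 1, 6, 7, 14, 14]

append stack[2]+stack[-1] = 1+6 = 7 → [6, 9, 1, 6, 7]
append 8 → [6, 9, 1, 6, 7, 8]
pop() removes 8 → [6, 9, 1, 6, 7]
stack[-5] = stack[0]-stack[0] = 6-6 = 0 → [0, 9, 1, 6, 7]
append stack[-1]+stack[-1] = 7+7 = 14 → [0, 9, 1, 6, 7, 14]
append stack[0]+stack[-1] = 0+14 = 14 → [0, 9, 1, 6, 7, 14, 14]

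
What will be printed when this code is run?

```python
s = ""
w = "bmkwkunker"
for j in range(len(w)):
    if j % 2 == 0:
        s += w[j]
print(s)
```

bkkne

j=0: add 'b' → 'b'
j=1: skip
j=2: add 'k' → 'bk'
j=3: skip
j=4: add 'k' → 'bkk'
j=5: skip
j=6: add 'n' → 'bkkn'
j=7: skip
j=8: add 'e' → 'bkkne'
j=9: skip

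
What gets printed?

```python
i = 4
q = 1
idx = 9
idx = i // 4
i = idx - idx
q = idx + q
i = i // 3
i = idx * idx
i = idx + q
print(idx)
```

1

idx = 4//4 = 1
i = 1-1 = 0
q = 1+1 = 2
i = 0//3 = 0
i = 1*1 = 1
i = 1+2 = 3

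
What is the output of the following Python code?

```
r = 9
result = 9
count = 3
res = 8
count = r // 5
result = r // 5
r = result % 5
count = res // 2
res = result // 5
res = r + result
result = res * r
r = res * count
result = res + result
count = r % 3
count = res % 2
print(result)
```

count = 9//5 = 1
result = 9//5 = 1
r = 1%5 = 1
count = 8//2 = 4
res = 1//5 = 0
res = 1+1 = 2
result = 2*1 = 2
r = 2*4 = 8
result = 2+2 = 4
count = 8%3 = 2
count = 2%2 = 0

4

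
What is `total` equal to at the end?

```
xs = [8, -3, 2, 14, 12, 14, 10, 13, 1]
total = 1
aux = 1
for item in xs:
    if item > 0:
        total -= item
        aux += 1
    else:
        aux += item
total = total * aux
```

item=8: >0, total = 1-8 = -7; aux=2
item=-3: not >0; aux=-1
item=2: >0, total = (-7)-2 = -9; aux=0
item=14: >0, total = (-9)-14 = -23; aux=1
item=12: >0, total = (-23)-12 = -35; aux=2
item=14: >0, total = (-35)-14 = -49; aux=3
item=10: >0, total = (-49)-10 = -59; aux=4
item=13: >0, total = (-59)-13 = -72; aux=5
item=1: >0, total = (-72)-1 = -73; aux=6
total*aux = (-73)*6 = -438

-438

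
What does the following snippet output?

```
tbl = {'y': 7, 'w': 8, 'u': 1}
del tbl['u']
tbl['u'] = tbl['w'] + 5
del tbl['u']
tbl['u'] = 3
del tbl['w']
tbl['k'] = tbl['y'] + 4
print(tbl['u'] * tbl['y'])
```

del 'u' → {'y': 7, 'w': 8}
tbl['u'] = tbl['w']+5 = 13 → {'y': 7, 'w': 8, 'u': 13}
del 'u' → {'y': 7, 'w': 8}
tbl['u'] = 3 → {'y': 7, 'w': 8, 'u': 3}
del 'w' → {'y': 7, 'u': 3}
tbl['k'] = tbl['y']+4 = 11 → {'y': 7, 'u': 3, 'k': 11}
tbl['u']*tbl['y'] = 3*7 = 21

21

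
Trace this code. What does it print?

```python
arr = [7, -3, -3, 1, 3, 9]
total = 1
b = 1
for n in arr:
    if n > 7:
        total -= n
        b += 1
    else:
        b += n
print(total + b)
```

-1

n=7: not >7; b=8
n=-3: not >7; b=5
n=-3: not >7; b=2
n=1: not >7; b=3
n=3: not >7; b=6
n=9: >7, total = 1-9 = -8; b=7
total+b = (-8)+7 = -1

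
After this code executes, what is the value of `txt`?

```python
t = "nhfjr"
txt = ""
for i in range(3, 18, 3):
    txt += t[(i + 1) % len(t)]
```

i=3: add t[4]='r' → 'r'
i=6: add t[2]='f' → 'rf'
i=9: add t[0]='n' → 'rfn'
i=12: add t[3]='j' → 'rfnj'
i=15: add t[1]='h' → 'rfnjh'

'rfnjh'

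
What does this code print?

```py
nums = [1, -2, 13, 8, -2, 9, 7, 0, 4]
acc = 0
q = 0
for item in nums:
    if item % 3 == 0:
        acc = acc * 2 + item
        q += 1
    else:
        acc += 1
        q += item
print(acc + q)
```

item=1: not %3==0, acc = 0+1 = 1; q=1
item=-2: not %3==0, acc = 1+1 = 2; q=-1
item=13: not %3==0, acc = 2+1 = 3; q=12
item=8: not %3==0, acc = 3+1 = 4; q=20
item=-2: not %3==0, acc = 4+1 = 5; q=18
item=9: %3==0, acc = 5*2+9 = 19; q=19
item=7: not %3==0, acc = 19+1 = 20; q=26
item=0: %3==0, acc = 20*2+0 = 40; q=27
item=4: not %3==0, acc = 40+1 = 41; q=31
acc+q = 41+31 = 72

72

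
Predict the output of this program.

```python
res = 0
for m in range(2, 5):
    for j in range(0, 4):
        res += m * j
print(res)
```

m=2,j=0: res = 0+0 = 0
m=2,j=1: res = 0+2 = 2
m=2,j=2: res = 2+4 = 6
m=2,j=3: res = 6+6 = 12
m=3,j=0: res = 12+0 = 12
m=3,j=1: res = 12+3 = 15
m=3,j=2: res = 15+6 = 21
m=3,j=3: res = 21+9 = 30
m=4,j=0: res = 30+0 = 30
m=4,j=1: res = 30+4 = 34
m=4,j=2: res = 34+8 = 42
m=4,j=3: res = 42+12 = 54

54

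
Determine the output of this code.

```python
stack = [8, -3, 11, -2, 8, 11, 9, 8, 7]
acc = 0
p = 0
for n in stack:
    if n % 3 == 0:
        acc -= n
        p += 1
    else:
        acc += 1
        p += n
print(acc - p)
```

n=8: not %3==0, acc = 0+1 = 1; p=8
n=-3: %3==0, acc = 1-(-3) = 4; p=9
n=11: not %3==0, acc = 4+1 = 5; p=20
n=-2: not %3==0, acc = 5+1 = 6; p=18
n=8: not %3==0, acc = 6+1 = 7; p=26
n=11: not %3==0, acc = 7+1 = 8; p=37
n=9: %3==0, acc = 8-9 = -1; p=38
n=8: not %3==0, acc = (-1)+1 = 0; p=46
n=7: not %3==0, acc = 0+1 = 1; p=53
acc-p = 1-53 = -52

-52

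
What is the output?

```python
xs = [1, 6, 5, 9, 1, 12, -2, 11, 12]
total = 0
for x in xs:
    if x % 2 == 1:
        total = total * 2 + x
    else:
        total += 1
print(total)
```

x=1: odd, total = 0*2+1 = 1
x=6: not odd, total = 1+1 = 2
x=5: odd, total = 2*2+5 = 9
x=9: odd, total = 9*2+9 = 27
x=1: odd, total = 27*2+1 = 55
x=12: not odd, total = 55+1 = 56
x=-2: not odd, total = 56+1 = 57
x=11: odd, total = 57*2+11 = 125
x=12: not odd, total = 125+1 = 126

126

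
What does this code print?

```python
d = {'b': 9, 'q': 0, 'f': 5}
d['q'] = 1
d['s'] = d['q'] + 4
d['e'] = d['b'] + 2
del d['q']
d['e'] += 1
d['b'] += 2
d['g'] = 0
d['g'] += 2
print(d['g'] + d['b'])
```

d['q'] = 1 → {'b': 9, 'q': 1, 'f': 5}
d['s'] = d['q']+4 = 5 → {'b': 9, 'q': 1, 'f': 5, 's': 5}
d['e'] = d['b']+2 = 11 → {'b': 9, 'q': 1, 'f': 5, 's': 5, 'e': 11}
del 'q' → {'b': 9, 'f': 5, 's': 5, 'e': 11}
d['e'] = 11+1 = 12 → {'b': 9, 'f': 5, 's': 5, 'e': 12}
d['b'] = 9+2 = 11 → {'b': 11, 'f': 5, 's': 5, 'e': 12}
d['g'] = 0 → {'b': 11, 'f': 5, 's': 5, 'e': 12, 'g': 0}
d['g'] = 0+2 = 2 → {'b': 11, 'f': 5, 's': 5, 'e': 12, 'g': 2}
d['g']+d['b'] = 2+11 = 13

13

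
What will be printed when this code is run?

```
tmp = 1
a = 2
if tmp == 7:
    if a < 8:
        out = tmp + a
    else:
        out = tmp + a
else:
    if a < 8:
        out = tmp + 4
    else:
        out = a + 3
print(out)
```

5

tmp=1, a=2
tmp == 7 is False; a < 8 is True
→ out = tmp + 4 = 5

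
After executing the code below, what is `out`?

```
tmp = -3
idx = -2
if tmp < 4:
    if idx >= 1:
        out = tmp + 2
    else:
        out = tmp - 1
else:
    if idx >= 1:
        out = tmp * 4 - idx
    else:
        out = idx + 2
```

tmp=-3, idx=-2
tmp < 4 is True; idx >= 1 is False
→ out = tmp - 1 = -4

-4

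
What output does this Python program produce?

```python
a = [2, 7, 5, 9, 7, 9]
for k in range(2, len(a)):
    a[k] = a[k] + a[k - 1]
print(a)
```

k=2: a[2] = 5+7 = 12 → [2, 7, 12, 9, 7, 9]
k=3: a[3] = 9+12 = 21 → [2, 7, 12, 21, 7, 9]
k=4: a[4] = 7+21 = 28 → [2, 7, 12, 21, 28, 9]
k=5: a[5] = 9+28 = 37 → [2, 7, 12, 21, 28, 37]

[2, 7, 12, 21, 28, 37]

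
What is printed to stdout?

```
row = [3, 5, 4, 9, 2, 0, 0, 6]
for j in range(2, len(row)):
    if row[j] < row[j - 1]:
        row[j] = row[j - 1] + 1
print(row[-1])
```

13

j=2: 4<5, row[2] = 5+1 = 6 → [3, 5, 6, 9, 2, 0, 0, 6]
j=3: 9>=6, unchanged → [3, 5, 6, 9, 2, 0, 0, 6]
j=4: 2<9, row[4] = 9+1 = 10 → [3, 5, 6, 9, 10, 0, 0, 6]
j=5: 0<10, row[5] = 10+1 = 11 → [3, 5, 6, 9, 10, 11, 0, 6]
j=6: 0<11, row[6] = 11+1 = 12 → [3, 5, 6, 9, 10, 11, 12, 6]
j=7: 6<12, row[7] = 12+1 = 13 → [3, 5, 6, 9, 10, 11, 12, 13]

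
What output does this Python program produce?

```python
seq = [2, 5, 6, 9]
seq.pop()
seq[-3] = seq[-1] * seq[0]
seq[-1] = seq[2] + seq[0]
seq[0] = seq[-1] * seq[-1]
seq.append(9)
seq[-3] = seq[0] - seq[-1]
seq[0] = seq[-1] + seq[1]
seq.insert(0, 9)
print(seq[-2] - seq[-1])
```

9

pop() removes 9 → [2, 5, 6]
seq[-3] = seq[-1]*seq[0] = 6*2 = 12 → [12, 5, 6]
seq[-1] = seq[2]+seq[0] = 6+12 = 18 → [12, 5, 18]
seq[0] = seq[-1]*seq[-1] = 18*18 = 324 → [324, 5, 18]
append 9 → [324, 5, 18, 9]
seq[-3] = seq[0]-seq[-1] = 324-9 = 315 → [324, 315, 18, 9]
seq[0] = seq[-1]+seq[1] = 9+315 = 324 → [324, 315, 18, 9]
insert 9 at 0 → [9, 324, 315, 18, 9]
seq[-2]-seq[-1] = 18-9 = 9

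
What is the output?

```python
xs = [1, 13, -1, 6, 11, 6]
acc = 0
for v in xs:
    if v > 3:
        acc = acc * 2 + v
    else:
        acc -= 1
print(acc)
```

v=1: not >3, acc = 0-1 = -1
v=13: >3, acc = (-1)*2+13 = 11
v=-1: not >3, acc = 11-1 = 10
v=6: >3, acc = 10*2+6 = 26
v=11: >3, acc = 26*2+11 = 63
v=6: >3, acc = 63*2+6 = 132

132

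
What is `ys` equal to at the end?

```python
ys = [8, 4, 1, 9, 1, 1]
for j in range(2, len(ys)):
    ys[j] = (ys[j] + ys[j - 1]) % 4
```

j=2: ys[2] = (1+4)%4 = 1 → [8, 4, 1, 9, 1, 1]
j=3: ys[3] = (9+1)%4 = 2 → [8, 4, 1, 2, 1, 1]
j=4: ys[4] = (1+2)%4 = 3 → [8, 4, 1, 2, 3, 1]
j=5: ys[5] = (1+3)%4 = 0 → [8, 4, 1, 2, 3, 0]

[8, 4, 1, 2, 3, 0]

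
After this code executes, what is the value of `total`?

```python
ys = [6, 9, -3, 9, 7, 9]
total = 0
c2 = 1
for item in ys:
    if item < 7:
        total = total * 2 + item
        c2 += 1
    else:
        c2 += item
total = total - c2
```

-28

item=6: <7, total = 0*2+6 = 6; c2=2
item=9: not <7; c2=11
item=-3: <7, total = 6*2+(-3) = 9; c2=12
item=9: not <7; c2=21
item=7: not <7; c2=28
item=9: not <7; c2=37
total-c2 = 9-37 = -28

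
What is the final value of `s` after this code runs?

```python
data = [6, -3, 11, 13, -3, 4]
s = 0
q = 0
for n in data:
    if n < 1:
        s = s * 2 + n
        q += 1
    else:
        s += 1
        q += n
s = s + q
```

36

n=6: not <1, s = 0+1 = 1; q=6
n=-3: <1, s = 1*2+(-3) = -1; q=7
n=11: not <1, s = (-1)+1 = 0; q=18
n=13: not <1, s = 0+1 = 1; q=31
n=-3: <1, s = 1*2+(-3) = -1; q=32
n=4: not <1, s = (-1)+1 = 0; q=36
s+q = 0+36 = 36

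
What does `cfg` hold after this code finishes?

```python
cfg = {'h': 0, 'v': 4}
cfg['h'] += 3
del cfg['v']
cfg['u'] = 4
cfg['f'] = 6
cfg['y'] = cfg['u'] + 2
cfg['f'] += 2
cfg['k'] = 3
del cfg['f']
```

{'h': 3, 'u': 4, 'y': 6, 'k': 3}

cfg['h'] = 0+3 = 3 → {'h': 3, 'v': 4}
del 'v' → {'h': 3}
cfg['u'] = 4 → {'h': 3, 'u': 4}
cfg['f'] = 6 → {'h': 3, 'u': 4, 'f': 6}
cfg['y'] = cfg['u']+2 = 6 → {'h': 3, 'u': 4, 'f': 6, 'y': 6}
cfg['f'] = 6+2 = 8 → {'h': 3, 'u': 4, 'f': 8, 'y': 6}
cfg['k'] = 3 → {'h': 3, 'u': 4, 'f': 8, 'y': 6, 'k': 3}
del 'f' → {'h': 3, 'u': 4, 'y': 6, 'k': 3}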